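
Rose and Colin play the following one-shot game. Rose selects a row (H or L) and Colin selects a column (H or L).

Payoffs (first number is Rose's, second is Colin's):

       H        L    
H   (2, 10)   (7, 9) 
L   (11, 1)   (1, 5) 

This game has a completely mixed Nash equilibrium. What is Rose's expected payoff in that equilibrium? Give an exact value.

5

First find q, the probability Colin plays H, from Rose's indifference between H and L: 2q + 7(1−q) = 11q + (1−q), giving q = 2/5.
Since Rose is indifferent in equilibrium, Rose's expected payoff equals the payoff from either row against (2/5, 3/5). Using H: 2(2/5) + 7(3/5) = 5.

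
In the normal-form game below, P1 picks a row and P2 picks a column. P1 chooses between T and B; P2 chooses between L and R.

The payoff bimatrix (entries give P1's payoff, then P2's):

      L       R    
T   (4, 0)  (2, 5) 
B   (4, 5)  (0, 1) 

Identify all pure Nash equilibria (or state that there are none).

(T, R) and (B, L)

(T, L): P2 prefers R (5 > 0) — not an equilibrium.
(T, R): P1 gets 2 ≥ 0 from B, and P2 gets 5 ≥ 0 from L — Nash equilibrium.
(B, L): P1 gets 4 ≥ 4 from T, and P2 gets 5 ≥ 1 from R — Nash equilibrium.
(B, R): P1 prefers T (2 > 0); P2 prefers L (5 > 1) — not an equilibrium.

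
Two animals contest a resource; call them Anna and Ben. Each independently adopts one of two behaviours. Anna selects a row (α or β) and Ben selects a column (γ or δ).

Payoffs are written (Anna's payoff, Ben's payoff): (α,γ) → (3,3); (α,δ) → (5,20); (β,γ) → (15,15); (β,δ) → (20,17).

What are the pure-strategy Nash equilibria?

(α, γ): Anna prefers β (15 > 3); Ben prefers δ (20 > 3) — not an equilibrium.
(α, δ): Anna prefers β (20 > 5) — not an equilibrium.
(β, γ): Ben prefers δ (17 > 15) — not an equilibrium.
(β, δ): Anna gets 20 ≥ 5 from α, and Ben gets 17 ≥ 15 from γ — Nash equilibrium.

(β, δ)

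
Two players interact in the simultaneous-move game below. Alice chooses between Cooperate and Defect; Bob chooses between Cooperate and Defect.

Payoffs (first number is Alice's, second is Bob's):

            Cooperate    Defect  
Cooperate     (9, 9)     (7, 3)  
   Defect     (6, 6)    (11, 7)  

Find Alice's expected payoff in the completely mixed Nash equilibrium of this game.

57/7

First find y, the probability Bob plays Cooperate, from Alice's indifference between Cooperate and Defect: 9y + 7(1−y) = 6y + 11(1−y), giving y = 4/7.
Since Alice is indifferent in equilibrium, Alice's expected payoff equals the payoff from either row against (4/7, 3/7). Using Cooperate: 9(4/7) + 7(3/7) = 57/7.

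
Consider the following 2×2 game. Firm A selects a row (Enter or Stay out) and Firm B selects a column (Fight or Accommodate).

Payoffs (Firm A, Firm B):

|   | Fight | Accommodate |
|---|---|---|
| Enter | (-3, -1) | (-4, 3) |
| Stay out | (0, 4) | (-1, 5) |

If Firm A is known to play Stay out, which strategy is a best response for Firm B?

Accommodate

Against Stay out, Firm B earns 4 from Fight and 5 from Accommodate.
So Accommodate is the best response.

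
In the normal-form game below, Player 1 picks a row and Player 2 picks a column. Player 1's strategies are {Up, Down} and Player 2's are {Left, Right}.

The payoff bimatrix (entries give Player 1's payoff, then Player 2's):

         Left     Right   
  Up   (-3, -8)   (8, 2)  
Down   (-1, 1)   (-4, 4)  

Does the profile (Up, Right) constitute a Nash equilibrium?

Yes

At (Up, Right), Player 1 earns 8; switching to Down would give -4, so Player 1 has no profitable deviation.
Player 2 earns 2; switching to Left would give -8, so Player 2 has no profitable deviation.
Neither player can gain by a unilateral deviation, so this profile is a Nash equilibrium.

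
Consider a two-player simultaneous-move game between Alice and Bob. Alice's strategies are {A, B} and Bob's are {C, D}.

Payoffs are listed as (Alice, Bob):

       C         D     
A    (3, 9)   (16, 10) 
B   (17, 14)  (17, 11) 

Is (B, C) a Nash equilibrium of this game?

At (B, C), Alice earns 17; switching to A would give 3, so Alice has no profitable deviation.
Bob earns 14; switching to D would give 11, so Bob has no profitable deviation.
Neither player can gain by a unilateral deviation, so this profile is a Nash equilibrium.

Yes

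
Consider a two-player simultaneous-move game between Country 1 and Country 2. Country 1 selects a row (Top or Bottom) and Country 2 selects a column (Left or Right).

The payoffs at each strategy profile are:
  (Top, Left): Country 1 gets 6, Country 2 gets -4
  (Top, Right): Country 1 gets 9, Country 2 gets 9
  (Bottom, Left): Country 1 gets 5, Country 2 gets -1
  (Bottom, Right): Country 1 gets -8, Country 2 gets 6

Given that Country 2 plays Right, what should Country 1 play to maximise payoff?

Against Right, Country 1 earns 9 from Top and -8 from Bottom.
So Top is the best response.

Top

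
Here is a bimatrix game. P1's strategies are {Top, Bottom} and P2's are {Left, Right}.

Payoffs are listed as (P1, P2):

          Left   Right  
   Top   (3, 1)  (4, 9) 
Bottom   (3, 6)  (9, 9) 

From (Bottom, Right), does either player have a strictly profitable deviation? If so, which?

Neither

P1 at (Bottom, Right) earns 9; deviating to Top yields 4 — not better.
P2 earns 9; deviating to Left yields 6 — not better.
Neither player can strictly improve; the profile is a Nash equilibrium.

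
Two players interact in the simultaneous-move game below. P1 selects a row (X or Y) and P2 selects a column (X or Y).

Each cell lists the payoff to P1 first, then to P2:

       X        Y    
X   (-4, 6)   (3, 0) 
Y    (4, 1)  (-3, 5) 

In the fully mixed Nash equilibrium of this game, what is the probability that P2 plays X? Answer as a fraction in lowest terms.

3/7

Let q be the probability that P2 plays X. In a completely mixed equilibrium, P1 must be indifferent between X and Y.
P1's expected payoff from X is −4q + 3(1−q); from Y it is 4q − 3(1−q).
Setting these equal: −7q + 3 = 7q − 3, so q = 3/7.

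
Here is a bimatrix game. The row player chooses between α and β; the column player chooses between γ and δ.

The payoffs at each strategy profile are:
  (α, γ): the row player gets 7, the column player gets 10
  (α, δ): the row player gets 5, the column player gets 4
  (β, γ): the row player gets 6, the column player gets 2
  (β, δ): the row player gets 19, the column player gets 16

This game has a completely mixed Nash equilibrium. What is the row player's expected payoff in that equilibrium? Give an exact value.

First find q, the probability the column player plays γ, from the row player's indifference between α and β: 7q + 5(1−q) = 6q + 19(1−q), giving q = 14/15.
Since the row player is indifferent in equilibrium, the row player's expected payoff equals the payoff from either row against (14/15, 1/15). Using α: 7(14/15) + 5(1/15) = 103/15.

103/15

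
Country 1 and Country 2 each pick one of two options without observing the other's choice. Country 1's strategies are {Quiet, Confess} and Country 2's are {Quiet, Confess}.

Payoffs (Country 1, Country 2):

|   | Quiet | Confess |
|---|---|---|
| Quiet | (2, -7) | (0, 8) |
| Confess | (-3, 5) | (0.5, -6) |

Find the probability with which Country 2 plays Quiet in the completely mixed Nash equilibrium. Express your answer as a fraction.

Let c be the probability that Country 2 plays Quiet. In a completely mixed equilibrium, Country 1 must be indifferent between Quiet and Confess.
Country 1's expected payoff from Quiet is 2c; from Confess it is −3c + 0.5(1−c).
Setting these equal: 2c = −3.5c + 0.5, so c = 1/11.

1/11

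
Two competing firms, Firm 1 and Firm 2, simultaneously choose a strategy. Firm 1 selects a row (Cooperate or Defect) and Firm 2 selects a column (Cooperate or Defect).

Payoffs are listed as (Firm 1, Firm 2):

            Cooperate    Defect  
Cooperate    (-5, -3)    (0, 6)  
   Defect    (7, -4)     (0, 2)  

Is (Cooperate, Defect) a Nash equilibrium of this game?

Yes

At (Cooperate, Defect), Firm 1 earns 0; switching to Defect would give 0, so Firm 1 has no profitable deviation.
Firm 2 earns 6; switching to Cooperate would give -3, so Firm 2 has no profitable deviation.
Neither player can gain by a unilateral deviation, so this profile is a Nash equilibrium.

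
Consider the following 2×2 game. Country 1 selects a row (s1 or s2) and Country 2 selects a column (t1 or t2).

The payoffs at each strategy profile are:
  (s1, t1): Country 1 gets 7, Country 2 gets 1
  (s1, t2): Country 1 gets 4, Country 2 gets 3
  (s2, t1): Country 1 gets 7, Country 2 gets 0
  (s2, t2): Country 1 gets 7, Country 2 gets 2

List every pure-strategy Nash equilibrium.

(s1, t1): Country 2 prefers t2 (3 > 1) — not an equilibrium.
(s1, t2): Country 1 prefers s2 (7 > 4) — not an equilibrium.
(s2, t1): Country 2 prefers t2 (2 > 0) — not an equilibrium.
(s2, t2): Country 1 gets 7 ≥ 4 from s1, and Country 2 gets 2 ≥ 0 from t1 — Nash equilibrium.

(s2, t2)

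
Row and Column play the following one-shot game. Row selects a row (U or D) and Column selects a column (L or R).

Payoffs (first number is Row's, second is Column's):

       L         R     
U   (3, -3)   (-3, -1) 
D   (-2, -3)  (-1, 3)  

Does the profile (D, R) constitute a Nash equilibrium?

Yes

At (D, R), Row earns -1; switching to U would give -3, so Row has no profitable deviation.
Column earns 3; switching to L would give -3, so Column has no profitable deviation.
Neither player can gain by a unilateral deviation, so this profile is a Nash equilibrium.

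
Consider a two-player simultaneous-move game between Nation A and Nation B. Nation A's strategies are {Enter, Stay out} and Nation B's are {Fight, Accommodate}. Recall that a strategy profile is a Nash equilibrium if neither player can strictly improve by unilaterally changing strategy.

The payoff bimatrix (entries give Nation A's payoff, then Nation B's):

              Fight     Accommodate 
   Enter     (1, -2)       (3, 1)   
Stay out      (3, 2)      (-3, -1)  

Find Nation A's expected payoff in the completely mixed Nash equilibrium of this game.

3/2

First find q, the probability Nation B plays Fight, from Nation A's indifference between Enter and Stay out: q + 3(1−q) = 3q − 3(1−q), giving q = 3/4.
Since Nation A is indifferent in equilibrium, Nation A's expected payoff equals the payoff from either row against (3/4, 1/4). Using Enter: (3/4) + 3(1/4) = 3/2.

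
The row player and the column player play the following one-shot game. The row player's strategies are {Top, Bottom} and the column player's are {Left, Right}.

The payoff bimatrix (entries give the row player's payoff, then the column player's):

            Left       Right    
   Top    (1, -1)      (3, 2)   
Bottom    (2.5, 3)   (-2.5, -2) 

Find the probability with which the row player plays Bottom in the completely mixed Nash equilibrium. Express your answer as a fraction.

Let r be the probability that the row player plays Top. In a completely mixed equilibrium, the column player must be indifferent between Left and Right.
The column player's expected payoff from Left is −r + 3(1−r); from Right it is 2r − 2(1−r).
Setting these equal: −4r + 3 = 4r − 2, so r = 5/8.
Therefore the row player plays Bottom with probability 1 − 5/8 = 3/8.

3/8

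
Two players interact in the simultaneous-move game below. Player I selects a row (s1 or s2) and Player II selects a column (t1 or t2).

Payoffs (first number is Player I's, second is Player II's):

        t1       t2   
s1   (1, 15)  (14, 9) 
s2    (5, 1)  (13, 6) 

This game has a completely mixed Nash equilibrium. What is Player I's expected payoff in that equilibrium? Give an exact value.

57/5

First find y, the probability Player II plays t1, from Player I's indifference between s1 and s2: y + 14(1−y) = 5y + 13(1−y), giving y = 1/5.
Since Player I is indifferent in equilibrium, Player I's expected payoff equals the payoff from either row against (1/5, 4/5). Using s1: (1/5) + 14(4/5) = 57/5.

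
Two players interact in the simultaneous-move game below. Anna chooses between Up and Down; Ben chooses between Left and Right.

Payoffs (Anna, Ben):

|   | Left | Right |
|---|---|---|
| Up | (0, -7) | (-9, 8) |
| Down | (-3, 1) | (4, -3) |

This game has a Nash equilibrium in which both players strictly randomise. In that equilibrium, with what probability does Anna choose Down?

15/19

Let r be the probability that Anna plays Up. In a completely mixed equilibrium, Ben must be indifferent between Left and Right.
Ben's expected payoff from Left is −7r + (1−r); from Right it is 8r − 3(1−r).
Setting these equal: −8r + 1 = 11r − 3, so r = 4/19.
Therefore Anna plays Down with probability 1 − 4/19 = 15/19.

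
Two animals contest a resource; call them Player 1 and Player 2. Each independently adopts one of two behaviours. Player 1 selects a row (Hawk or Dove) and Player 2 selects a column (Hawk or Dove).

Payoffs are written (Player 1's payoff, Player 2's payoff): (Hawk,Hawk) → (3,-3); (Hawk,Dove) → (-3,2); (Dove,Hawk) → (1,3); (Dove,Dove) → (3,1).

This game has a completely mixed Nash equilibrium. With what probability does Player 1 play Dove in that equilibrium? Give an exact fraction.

5/7

Let p be the probability that Player 1 plays Hawk. In a completely mixed equilibrium, Player 2 must be indifferent between Hawk and Dove.
Player 2's expected payoff from Hawk is −3p + 3(1−p); from Dove it is 2p + (1−p).
Setting these equal: −6p + 3 = p + 1, so p = 2/7.
Therefore Player 1 plays Dove with probability 1 − 2/7 = 5/7.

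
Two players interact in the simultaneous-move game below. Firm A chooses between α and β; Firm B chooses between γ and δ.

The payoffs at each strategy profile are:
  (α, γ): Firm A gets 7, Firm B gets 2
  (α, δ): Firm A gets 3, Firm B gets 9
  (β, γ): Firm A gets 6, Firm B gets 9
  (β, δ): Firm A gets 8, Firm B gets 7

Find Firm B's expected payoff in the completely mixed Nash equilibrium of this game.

First find p, the probability Firm A plays α, from Firm B's indifference between γ and δ: 2p + 9(1−p) = 9p + 7(1−p), giving p = 2/9.
Since Firm B is indifferent in equilibrium, Firm B's expected payoff equals the payoff from either column against (2/9, 7/9). Using γ: 2(2/9) + 9(7/9) = 67/9.

67/9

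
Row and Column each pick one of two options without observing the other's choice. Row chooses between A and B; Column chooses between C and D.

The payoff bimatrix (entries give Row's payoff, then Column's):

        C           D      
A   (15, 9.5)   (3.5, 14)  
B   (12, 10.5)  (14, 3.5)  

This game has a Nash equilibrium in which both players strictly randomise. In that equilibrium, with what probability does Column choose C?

Let c be the probability that Column plays C. In a completely mixed equilibrium, Row must be indifferent between A and B.
Row's expected payoff from A is 15c + 3.5(1−c); from B it is 12c + 14(1−c).
Setting these equal: 11.5c + 3.5 = −2c + 14, so c = 7/9.

7/9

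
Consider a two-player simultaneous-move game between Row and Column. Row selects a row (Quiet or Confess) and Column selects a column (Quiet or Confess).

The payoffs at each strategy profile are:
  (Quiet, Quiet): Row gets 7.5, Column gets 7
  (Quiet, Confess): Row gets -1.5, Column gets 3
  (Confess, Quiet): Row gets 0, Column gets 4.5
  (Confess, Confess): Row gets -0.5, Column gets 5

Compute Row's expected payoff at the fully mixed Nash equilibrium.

First find q, the probability Column plays Quiet, from Row's indifference between Quiet and Confess: 7.5q − 1.5(1−q) = −0.5(1−q), giving q = 2/17.
Since Row is indifferent in equilibrium, Row's expected payoff equals the payoff from either row against (2/17, 15/17). Using Quiet: 7.5(2/17) − 1.5(15/17) = -15/34.

-15/34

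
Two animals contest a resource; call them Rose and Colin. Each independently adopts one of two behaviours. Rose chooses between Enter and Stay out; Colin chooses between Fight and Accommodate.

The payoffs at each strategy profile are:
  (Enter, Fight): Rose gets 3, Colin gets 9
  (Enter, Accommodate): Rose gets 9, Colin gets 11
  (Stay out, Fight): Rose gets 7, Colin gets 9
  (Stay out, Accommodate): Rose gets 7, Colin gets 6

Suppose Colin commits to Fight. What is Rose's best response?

Stay out

Against Fight, Rose earns 3 from Enter and 7 from Stay out.
So Stay out is the best response.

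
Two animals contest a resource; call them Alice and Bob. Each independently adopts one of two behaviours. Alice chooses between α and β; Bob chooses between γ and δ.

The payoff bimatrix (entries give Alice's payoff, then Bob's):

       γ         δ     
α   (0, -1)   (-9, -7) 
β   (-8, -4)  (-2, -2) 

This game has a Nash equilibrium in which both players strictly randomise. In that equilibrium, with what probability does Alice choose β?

3/4

Let p be the probability that Alice plays α. In a completely mixed equilibrium, Bob must be indifferent between γ and δ.
Bob's expected payoff from γ is −p − 4(1−p); from δ it is −7p − 2(1−p).
Setting these equal: 3p − 4 = −5p − 2, so p = 1/4.
Therefore Alice plays β with probability 1 − 1/4 = 3/4.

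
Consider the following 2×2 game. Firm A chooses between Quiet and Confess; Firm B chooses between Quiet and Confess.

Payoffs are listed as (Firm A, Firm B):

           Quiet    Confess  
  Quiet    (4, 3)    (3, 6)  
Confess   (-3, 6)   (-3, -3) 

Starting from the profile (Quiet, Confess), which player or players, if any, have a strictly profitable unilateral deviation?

Firm A at (Quiet, Confess) earns 3; deviating to Confess yields -3 — not better.
Firm B earns 6; deviating to Quiet yields 3 — not better.
Neither player can strictly improve; the profile is a Nash equilibrium.

Neither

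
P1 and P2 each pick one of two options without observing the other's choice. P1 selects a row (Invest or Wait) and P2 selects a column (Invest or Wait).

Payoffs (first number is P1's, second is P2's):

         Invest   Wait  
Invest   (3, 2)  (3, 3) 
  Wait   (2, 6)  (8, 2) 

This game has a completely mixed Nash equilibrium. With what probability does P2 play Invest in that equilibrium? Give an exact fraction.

Let c be the probability that P2 plays Invest. In a completely mixed equilibrium, P1 must be indifferent between Invest and Wait.
P1's expected payoff from Invest is 3c + 3(1−c); from Wait it is 2c + 8(1−c).
Setting these equal: 3 = −6c + 8, so c = 5/6.

5/6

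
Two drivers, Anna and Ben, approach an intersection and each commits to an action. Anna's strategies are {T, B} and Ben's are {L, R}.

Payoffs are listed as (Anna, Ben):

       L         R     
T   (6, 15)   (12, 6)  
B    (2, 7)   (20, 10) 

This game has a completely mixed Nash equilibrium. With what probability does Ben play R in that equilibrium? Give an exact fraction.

Let q be the probability that Ben plays L. In a completely mixed equilibrium, Anna must be indifferent between T and B.
Anna's expected payoff from T is 6q + 12(1−q); from B it is 2q + 20(1−q).
Setting these equal: −6q + 12 = −18q + 20, so q = 2/3.
Therefore Ben plays R with probability 1 − 2/3 = 1/3.

1/3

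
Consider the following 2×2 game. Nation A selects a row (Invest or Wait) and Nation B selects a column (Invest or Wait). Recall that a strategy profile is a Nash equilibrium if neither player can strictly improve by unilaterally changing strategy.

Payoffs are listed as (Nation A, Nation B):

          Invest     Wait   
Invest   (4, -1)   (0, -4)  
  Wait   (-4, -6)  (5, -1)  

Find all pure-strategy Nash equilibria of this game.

(Invest, Invest) and (Wait, Wait)

(Invest, Invest): Nation A gets 4 ≥ -4 from Wait, and Nation B gets -1 ≥ -4 from Wait — Nash equilibrium.
(Invest, Wait): Nation A prefers Wait (5 > 0); Nation B prefers Invest (-1 > -4) — not an equilibrium.
(Wait, Invest): Nation A prefers Invest (4 > -4); Nation B prefers Wait (-1 > -6) — not an equilibrium.
(Wait, Wait): Nation A gets 5 ≥ 0 from Invest, and Nation B gets -1 ≥ -6 from Invest — Nash equilibrium.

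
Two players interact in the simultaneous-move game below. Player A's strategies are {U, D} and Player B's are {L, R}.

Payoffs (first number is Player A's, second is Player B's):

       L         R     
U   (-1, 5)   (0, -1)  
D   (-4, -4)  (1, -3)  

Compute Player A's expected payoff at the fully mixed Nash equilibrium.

-1/4

First find y, the probability Player B plays L, from Player A's indifference between U and D: −y = −4y + (1−y), giving y = 1/4.
Since Player A is indifferent in equilibrium, Player A's expected payoff equals the payoff from either row against (1/4, 3/4). Using U: −(1/4) = -1/4.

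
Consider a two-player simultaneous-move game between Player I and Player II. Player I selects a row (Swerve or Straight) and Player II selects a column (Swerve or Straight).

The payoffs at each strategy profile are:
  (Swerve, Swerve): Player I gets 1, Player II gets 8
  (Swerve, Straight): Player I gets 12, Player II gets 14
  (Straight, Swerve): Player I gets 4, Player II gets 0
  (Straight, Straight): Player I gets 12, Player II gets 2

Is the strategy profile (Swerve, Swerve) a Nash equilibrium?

No

At (Swerve, Swerve), Player I earns 1; switching to Straight would give 4, so Player I would deviate.
Player II earns 8; switching to Straight would give 14, so Player II would deviate.
Since at least one player can profitably deviate, this is not a Nash equilibrium.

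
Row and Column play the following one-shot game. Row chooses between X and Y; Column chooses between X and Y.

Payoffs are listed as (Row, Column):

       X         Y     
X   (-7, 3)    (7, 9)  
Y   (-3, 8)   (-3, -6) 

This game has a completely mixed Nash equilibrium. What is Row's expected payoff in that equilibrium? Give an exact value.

-3

First find y, the probability Column plays X, from Row's indifference between X and Y: −7y + 7(1−y) = −3y − 3(1−y), giving y = 5/7.
Since Row is indifferent in equilibrium, Row's expected payoff equals the payoff from either row against (5/7, 2/7). Using X: −7(5/7) + 7(2/7) = -3.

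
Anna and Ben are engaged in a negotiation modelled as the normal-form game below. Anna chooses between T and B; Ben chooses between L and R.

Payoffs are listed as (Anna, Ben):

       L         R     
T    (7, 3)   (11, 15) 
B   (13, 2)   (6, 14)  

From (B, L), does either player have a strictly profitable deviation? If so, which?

Anna at (B, L) earns 13; deviating to T yields 7 — not better.
Ben earns 2; deviating to R yields 14 — a strict improvement.
Only Ben has a strictly profitable deviation.

Ben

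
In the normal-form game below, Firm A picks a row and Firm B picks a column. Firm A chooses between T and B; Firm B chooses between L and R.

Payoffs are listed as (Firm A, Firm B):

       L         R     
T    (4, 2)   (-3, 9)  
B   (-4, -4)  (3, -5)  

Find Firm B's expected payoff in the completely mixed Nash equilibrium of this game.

-13/4

First find p, the probability Firm A plays T, from Firm B's indifference between L and R: 2p − 4(1−p) = 9p − 5(1−p), giving p = 1/8.
Since Firm B is indifferent in equilibrium, Firm B's expected payoff equals the payoff from either column against (1/8, 7/8). Using L: 2(1/8) − 4(7/8) = -13/4.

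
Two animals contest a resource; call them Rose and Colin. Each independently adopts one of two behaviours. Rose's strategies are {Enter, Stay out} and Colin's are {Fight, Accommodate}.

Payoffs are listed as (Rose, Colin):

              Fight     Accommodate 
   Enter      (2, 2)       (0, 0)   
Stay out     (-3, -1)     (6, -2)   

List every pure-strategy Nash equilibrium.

(Enter, Fight)

(Enter, Fight): Rose gets 2 ≥ -3 from Stay out, and Colin gets 2 ≥ 0 from Accommodate — Nash equilibrium.
(Enter, Accommodate): Rose prefers Stay out (6 > 0); Colin prefers Fight (2 > 0) — not an equilibrium.
(Stay out, Fight): Rose prefers Enter (2 > -3) — not an equilibrium.
(Stay out, Accommodate): Colin prefers Fight (-1 > -2) — not an equilibrium.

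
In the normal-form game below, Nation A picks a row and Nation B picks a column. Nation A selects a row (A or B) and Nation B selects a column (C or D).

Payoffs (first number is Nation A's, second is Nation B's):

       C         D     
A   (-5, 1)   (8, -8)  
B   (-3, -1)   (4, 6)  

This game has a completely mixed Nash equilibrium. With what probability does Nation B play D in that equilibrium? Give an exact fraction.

1/3

Let q be the probability that Nation B plays C. In a completely mixed equilibrium, Nation A must be indifferent between A and B.
Nation A's expected payoff from A is −5q + 8(1−q); from B it is −3q + 4(1−q).
Setting these equal: −13q + 8 = −7q + 4, so q = 2/3.
Therefore Nation B plays D with probability 1 − 2/3 = 1/3.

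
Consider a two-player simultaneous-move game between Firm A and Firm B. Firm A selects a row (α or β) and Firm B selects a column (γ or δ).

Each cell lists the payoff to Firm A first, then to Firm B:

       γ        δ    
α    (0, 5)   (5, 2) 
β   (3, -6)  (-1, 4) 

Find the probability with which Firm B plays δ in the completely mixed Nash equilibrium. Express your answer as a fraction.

1/3

Let q be the probability that Firm B plays γ. In a completely mixed equilibrium, Firm A must be indifferent between α and β.
Firm A's expected payoff from α is 5(1−q); from β it is 3q − (1−q).
Setting these equal: −5q + 5 = 4q − 1, so q = 2/3.
Therefore Firm B plays δ with probability 1 − 2/3 = 1/3.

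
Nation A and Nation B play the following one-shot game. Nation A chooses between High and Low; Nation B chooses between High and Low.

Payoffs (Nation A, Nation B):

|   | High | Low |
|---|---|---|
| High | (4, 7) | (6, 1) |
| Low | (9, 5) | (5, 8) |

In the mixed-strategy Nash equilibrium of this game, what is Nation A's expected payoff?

17/3

First find q, the probability Nation B plays High, from Nation A's indifference between High and Low: 4q + 6(1−q) = 9q + 5(1−q), giving q = 1/6.
Since Nation A is indifferent in equilibrium, Nation A's expected payoff equals the payoff from either row against (1/6, 5/6). Using High: 4(1/6) + 6(5/6) = 17/3.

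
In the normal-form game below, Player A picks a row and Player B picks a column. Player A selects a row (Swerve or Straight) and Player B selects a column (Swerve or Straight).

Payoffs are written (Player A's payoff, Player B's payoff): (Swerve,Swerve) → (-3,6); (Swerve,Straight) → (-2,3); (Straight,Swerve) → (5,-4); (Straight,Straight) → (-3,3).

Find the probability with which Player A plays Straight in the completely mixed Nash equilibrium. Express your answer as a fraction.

Let x be the probability that Player A plays Swerve. In a completely mixed equilibrium, Player B must be indifferent between Swerve and Straight.
Player B's expected payoff from Swerve is 6x − 4(1−x); from Straight it is 3x + 3(1−x).
Setting these equal: 10x − 4 = 3, so x = 7/10.
Therefore Player A plays Straight with probability 1 − 7/10 = 3/10.

3/10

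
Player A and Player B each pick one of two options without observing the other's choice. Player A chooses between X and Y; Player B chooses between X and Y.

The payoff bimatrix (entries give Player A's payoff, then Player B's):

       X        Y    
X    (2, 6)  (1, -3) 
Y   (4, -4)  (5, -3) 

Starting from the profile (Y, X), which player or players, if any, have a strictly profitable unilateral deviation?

Player A at (Y, X) earns 4; deviating to X yields 2 — not better.
Player B earns -4; deviating to Y yields -3 — a strict improvement.
Only Player B has a strictly profitable deviation.

Player B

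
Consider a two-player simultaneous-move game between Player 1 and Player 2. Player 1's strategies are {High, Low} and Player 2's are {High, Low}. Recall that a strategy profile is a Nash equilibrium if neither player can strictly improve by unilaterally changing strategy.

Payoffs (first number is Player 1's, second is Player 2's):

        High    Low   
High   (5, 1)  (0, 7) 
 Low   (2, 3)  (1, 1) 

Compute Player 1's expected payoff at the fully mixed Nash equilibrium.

First find q, the probability Player 2 plays High, from Player 1's indifference between High and Low: 5q = 2q + (1−q), giving q = 1/4.
Since Player 1 is indifferent in equilibrium, Player 1's expected payoff equals the payoff from either row against (1/4, 3/4). Using High: 5(1/4) = 5/4.

5/4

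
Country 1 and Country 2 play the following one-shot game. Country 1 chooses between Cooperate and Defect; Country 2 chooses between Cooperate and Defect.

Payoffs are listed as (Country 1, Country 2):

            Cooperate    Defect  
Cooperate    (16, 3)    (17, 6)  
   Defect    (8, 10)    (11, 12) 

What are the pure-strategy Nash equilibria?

(Cooperate, Defect)

(Cooperate, Cooperate): Country 2 prefers Defect (6 > 3) — not an equilibrium.
(Cooperate, Defect): Country 1 gets 17 ≥ 11 from Defect, and Country 2 gets 6 ≥ 3 from Cooperate — Nash equilibrium.
(Defect, Cooperate): Country 1 prefers Cooperate (16 > 8); Country 2 prefers Defect (12 > 10) — not an equilibrium.
(Defect, Defect): Country 1 prefers Cooperate (17 > 11) — not an equilibrium.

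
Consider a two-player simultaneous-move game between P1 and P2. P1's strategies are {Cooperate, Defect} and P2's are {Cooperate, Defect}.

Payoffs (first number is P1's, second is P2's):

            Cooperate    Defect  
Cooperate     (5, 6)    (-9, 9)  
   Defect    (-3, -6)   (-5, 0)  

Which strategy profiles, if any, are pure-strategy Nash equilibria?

(Defect, Defect)

(Cooperate, Cooperate): P2 prefers Defect (9 > 6) — not an equilibrium.
(Cooperate, Defect): P1 prefers Defect (-5 > -9) — not an equilibrium.
(Defect, Cooperate): P1 prefers Cooperate (5 > -3); P2 prefers Defect (0 > -6) — not an equilibrium.
(Defect, Defect): P1 gets -5 ≥ -9 from Cooperate, and P2 gets 0 ≥ -6 from Cooperate — Nash equilibrium.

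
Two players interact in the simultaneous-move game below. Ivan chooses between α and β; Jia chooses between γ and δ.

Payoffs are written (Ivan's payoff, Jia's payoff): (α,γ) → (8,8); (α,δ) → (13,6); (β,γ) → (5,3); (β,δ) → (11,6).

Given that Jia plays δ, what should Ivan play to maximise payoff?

α

Against δ, Ivan earns 13 from α and 11 from β.
So α is the best response.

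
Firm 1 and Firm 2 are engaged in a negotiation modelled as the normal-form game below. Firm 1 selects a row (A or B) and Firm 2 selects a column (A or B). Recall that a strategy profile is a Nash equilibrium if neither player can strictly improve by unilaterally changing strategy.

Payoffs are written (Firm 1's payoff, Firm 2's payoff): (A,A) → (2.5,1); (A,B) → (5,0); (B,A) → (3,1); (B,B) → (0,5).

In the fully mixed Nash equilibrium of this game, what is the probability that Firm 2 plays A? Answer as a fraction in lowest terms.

Let q be the probability that Firm 2 plays A. In a completely mixed equilibrium, Firm 1 must be indifferent between A and B.
Firm 1's expected payoff from A is 2.5q + 5(1−q); from B it is 3q.
Setting these equal: −2.5q + 5 = 3q, so q = 10/11.

10/11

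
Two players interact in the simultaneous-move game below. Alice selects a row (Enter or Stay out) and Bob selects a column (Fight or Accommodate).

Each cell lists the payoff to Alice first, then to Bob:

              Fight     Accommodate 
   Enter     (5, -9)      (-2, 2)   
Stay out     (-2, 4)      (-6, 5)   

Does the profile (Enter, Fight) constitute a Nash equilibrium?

No

At (Enter, Fight), Alice earns 5; switching to Stay out would give -2, so Alice has no profitable deviation.
Bob earns -9; switching to Accommodate would give 2, so Bob would deviate.
Since at least one player can profitably deviate, this is not a Nash equilibrium.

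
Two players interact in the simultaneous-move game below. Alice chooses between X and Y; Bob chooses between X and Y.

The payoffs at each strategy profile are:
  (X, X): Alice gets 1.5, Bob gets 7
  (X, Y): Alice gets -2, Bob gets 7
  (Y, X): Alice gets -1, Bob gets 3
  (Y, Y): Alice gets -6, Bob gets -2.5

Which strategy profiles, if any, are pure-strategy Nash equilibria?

(X, X) and (X, Y)

(X, X): Alice gets 1.5 ≥ -1 from Y, and Bob gets 7 ≥ 7 from Y — Nash equilibrium.
(X, Y): Alice gets -2 ≥ -6 from Y, and Bob gets 7 ≥ 7 from X — Nash equilibrium.
(Y, X): Alice prefers X (1.5 > -1) — not an equilibrium.
(Y, Y): Alice prefers X (-2 > -6); Bob prefers X (3 > -2.5) — not an equilibrium.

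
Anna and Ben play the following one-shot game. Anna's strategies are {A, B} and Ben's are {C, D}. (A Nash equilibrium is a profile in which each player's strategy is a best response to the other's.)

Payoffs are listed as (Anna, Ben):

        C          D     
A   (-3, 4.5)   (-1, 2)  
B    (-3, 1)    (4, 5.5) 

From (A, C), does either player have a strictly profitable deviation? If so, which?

Neither

Anna at (A, C) earns -3; deviating to B yields -3 — not better.
Ben earns 4.5; deviating to D yields 2 — not better.
Neither player can strictly improve; the profile is a Nash equilibrium.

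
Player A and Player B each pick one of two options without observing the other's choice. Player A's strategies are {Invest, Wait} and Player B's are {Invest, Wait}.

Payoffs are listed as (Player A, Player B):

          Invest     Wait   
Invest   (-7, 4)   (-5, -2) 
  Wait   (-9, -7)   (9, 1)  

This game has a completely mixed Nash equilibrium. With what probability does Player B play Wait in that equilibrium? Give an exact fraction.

1/8

Let q be the probability that Player B plays Invest. In a completely mixed equilibrium, Player A must be indifferent between Invest and Wait.
Player A's expected payoff from Invest is −7q − 5(1−q); from Wait it is −9q + 9(1−q).
Setting these equal: −2q − 5 = −18q + 9, so q = 7/8.
Therefore Player B plays Wait with probability 1 − 7/8 = 1/8.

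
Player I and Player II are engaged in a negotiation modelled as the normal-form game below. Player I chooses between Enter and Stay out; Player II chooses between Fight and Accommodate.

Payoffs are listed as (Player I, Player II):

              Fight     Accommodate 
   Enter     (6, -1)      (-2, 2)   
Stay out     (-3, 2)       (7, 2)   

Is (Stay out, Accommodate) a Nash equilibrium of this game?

Yes

At (Stay out, Accommodate), Player I earns 7; switching to Enter would give -2, so Player I has no profitable deviation.
Player II earns 2; switching to Fight would give 2, so Player II has no profitable deviation.
Neither player can gain by a unilateral deviation, so this profile is a Nash equilibrium.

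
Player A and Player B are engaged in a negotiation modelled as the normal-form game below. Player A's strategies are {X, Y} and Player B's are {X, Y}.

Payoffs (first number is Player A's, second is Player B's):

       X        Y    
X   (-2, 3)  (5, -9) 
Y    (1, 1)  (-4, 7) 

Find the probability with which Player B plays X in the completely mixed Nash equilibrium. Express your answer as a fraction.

Let q be the probability that Player B plays X. In a completely mixed equilibrium, Player A must be indifferent between X and Y.
Player A's expected payoff from X is −2q + 5(1−q); from Y it is q − 4(1−q).
Setting these equal: −7q + 5 = 5q − 4, so q = 3/4.

3/4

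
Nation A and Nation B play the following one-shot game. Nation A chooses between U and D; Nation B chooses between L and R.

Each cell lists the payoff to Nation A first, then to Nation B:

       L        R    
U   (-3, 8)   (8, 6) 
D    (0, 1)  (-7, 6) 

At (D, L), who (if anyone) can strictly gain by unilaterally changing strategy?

Nation B

Nation A at (D, L) earns 0; deviating to U yields -3 — not better.
Nation B earns 1; deviating to R yields 6 — a strict improvement.
Only Nation B has a strictly profitable deviation.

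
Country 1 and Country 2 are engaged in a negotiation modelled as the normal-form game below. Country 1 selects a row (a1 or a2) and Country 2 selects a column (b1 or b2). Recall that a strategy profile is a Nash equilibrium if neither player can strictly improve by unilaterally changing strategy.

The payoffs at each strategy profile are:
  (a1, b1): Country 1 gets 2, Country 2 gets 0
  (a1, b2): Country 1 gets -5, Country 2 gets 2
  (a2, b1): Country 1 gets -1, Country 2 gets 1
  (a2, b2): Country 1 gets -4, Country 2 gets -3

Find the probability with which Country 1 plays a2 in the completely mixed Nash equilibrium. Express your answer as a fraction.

Let r be the probability that Country 1 plays a1. In a completely mixed equilibrium, Country 2 must be indifferent between b1 and b2.
Country 2's expected payoff from b1 is (1−r); from b2 it is 2r − 3(1−r).
Setting these equal: −r + 1 = 5r − 3, so r = 2/3.
Therefore Country 1 plays a2 with probability 1 − 2/3 = 1/3.

1/3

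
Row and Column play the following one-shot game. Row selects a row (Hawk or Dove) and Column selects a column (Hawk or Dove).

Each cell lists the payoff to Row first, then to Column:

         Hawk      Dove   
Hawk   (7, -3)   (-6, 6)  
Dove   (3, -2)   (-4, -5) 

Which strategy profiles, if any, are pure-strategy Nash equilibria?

none

(Hawk, Hawk): Column prefers Dove (6 > -3) — not an equilibrium.
(Hawk, Dove): Row prefers Dove (-4 > -6) — not an equilibrium.
(Dove, Hawk): Row prefers Hawk (7 > 3) — not an equilibrium.
(Dove, Dove): Column prefers Hawk (-2 > -5) — not an equilibrium.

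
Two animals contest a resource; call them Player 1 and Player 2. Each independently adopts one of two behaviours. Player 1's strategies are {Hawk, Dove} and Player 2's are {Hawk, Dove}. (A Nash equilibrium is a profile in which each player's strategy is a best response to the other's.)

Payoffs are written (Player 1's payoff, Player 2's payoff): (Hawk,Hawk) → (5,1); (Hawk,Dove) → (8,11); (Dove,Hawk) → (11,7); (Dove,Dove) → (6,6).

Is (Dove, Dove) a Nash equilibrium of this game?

No

At (Dove, Dove), Player 1 earns 6; switching to Hawk would give 8, so Player 1 would deviate.
Player 2 earns 6; switching to Hawk would give 7, so Player 2 would deviate.
Since at least one player can profitably deviate, this is not a Nash equilibrium.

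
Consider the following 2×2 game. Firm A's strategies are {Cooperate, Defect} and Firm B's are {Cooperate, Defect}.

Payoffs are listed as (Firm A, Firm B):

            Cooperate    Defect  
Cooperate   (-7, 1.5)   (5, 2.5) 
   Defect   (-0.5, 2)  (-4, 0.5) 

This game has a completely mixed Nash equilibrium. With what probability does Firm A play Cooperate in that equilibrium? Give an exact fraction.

3/5

Let p be the probability that Firm A plays Cooperate. In a completely mixed equilibrium, Firm B must be indifferent between Cooperate and Defect.
Firm B's expected payoff from Cooperate is 1.5p + 2(1−p); from Defect it is 2.5p + 0.5(1−p).
Setting these equal: −0.5p + 2 = 2p + 0.5, so p = 3/5.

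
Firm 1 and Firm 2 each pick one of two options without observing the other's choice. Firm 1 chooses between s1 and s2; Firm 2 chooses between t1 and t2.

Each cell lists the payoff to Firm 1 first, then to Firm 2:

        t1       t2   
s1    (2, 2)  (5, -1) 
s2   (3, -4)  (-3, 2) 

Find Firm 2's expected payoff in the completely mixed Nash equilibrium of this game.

0

First find x, the probability Firm 1 plays s1, from Firm 2's indifference between t1 and t2: 2x − 4(1−x) = −x + 2(1−x), giving x = 2/3.
Since Firm 2 is indifferent in equilibrium, Firm 2's expected payoff equals the payoff from either column against (2/3, 1/3). Using t1: 2(2/3) − 4(1/3) = 0.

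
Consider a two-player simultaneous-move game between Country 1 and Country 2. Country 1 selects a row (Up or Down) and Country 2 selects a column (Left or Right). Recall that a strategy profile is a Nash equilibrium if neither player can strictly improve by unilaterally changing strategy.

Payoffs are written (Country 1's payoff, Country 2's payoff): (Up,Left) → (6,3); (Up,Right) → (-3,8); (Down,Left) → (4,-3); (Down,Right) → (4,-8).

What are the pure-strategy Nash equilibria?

none

(Up, Left): Country 2 prefers Right (8 > 3) — not an equilibrium.
(Up, Right): Country 1 prefers Down (4 > -3) — not an equilibrium.
(Down, Left): Country 1 prefers Up (6 > 4) — not an equilibrium.
(Down, Right): Country 2 prefers Left (-3 > -8) — not an equilibrium.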